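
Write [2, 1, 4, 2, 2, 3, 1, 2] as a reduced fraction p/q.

Fold from the inside: start with 2/1.
  1 + 1/2 = 3/2
  3 + 2/3 = 11/3
  2 + 3/11 = 25/11
  2 + 11/25 = 61/25
  4 + 25/61 = 269/61
  1 + 61/269 = 330/269
  2 + 269/330 = 929/330

929/330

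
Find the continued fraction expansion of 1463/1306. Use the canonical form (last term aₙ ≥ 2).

1463 = 1*1306 + 157
1306 = 8*157 + 50
157 = 3*50 + 7
50 = 7*7 + 1
7 = 7*1 + 0  (stop)
So 1463/1306 = [1; 8, 3, 7, 7].

[1; 8, 3, 7, 7]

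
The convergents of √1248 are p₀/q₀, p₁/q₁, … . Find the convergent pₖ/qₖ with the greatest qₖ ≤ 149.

1837/52

√1248 = [35; 3, 17, 3, 70, …] (period length 4).
Convergents:
  p_0/q_0 = 35/1
  p_1/q_1 = 106/3
  p_2/q_2 = 1837/52
  p_3/q_3 = 5617/159
q_2 = 52 ≤ 149 < 159 = q_3, so the answer is 1837/52.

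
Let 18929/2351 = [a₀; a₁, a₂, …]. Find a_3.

18929 = 8·2351 + 121   →  a_0 = 8
2351 = 19·121 + 52   →  a_1 = 19
121 = 2·52 + 17   →  a_2 = 2
52 = 3·17 + 1   →  a_3 = 3

3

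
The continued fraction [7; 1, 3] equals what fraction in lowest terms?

Using pₖ = aₖpₖ₋₁ + pₖ₋₂ and qₖ = aₖqₖ₋₁ + qₖ₋₂:
  k=0: a=7, p=7, q=1
  k=1: a=1, p=8, q=1
  k=2: a=3, p=31, q=4

31/4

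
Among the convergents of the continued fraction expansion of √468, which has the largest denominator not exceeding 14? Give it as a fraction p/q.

√468 = [21; 1, 1, 1, 2, 1, 1, 1, 42, …] (period length 8).
Convergents:
  p_0/q_0 = 21/1
  p_1/q_1 = 22/1
  p_2/q_2 = 43/2
  p_3/q_3 = 65/3
  p_4/q_4 = 173/8
  p_5/q_5 = 238/11
  p_6/q_6 = 411/19
q_5 = 11 ≤ 14 < 19 = q_6, so the answer is 238/11.

238/11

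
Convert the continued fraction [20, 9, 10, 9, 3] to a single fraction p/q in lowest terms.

51783/2575

Using pₖ = aₖpₖ₋₁ + pₖ₋₂ and qₖ = aₖqₖ₋₁ + qₖ₋₂:
  k=0: a=20, p=20, q=1
  k=1: a=9, p=181, q=9
  k=2: a=10, p=1830, q=91
  k=3: a=9, p=16651, q=828
  k=4: a=3, p=51783, q=2575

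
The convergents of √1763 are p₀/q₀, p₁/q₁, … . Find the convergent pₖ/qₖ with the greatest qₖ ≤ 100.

√1763 = [41; 1, 82, …] (period length 2).
Convergents:
  p_0/q_0 = 41/1
  p_1/q_1 = 42/1
  p_2/q_2 = 3485/83
  p_3/q_3 = 3527/84
  p_4/q_4 = 292699/6971
q_3 = 84 ≤ 100 < 6971 = q_4, so the answer is 3527/84.

3527/84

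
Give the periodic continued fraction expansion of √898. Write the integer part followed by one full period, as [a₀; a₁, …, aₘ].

[29; 1, 28, 1, 58]

a₀ = ⌊√898⌋ = 29.
With m₀=0, d₀=1 and mₖ₊₁ = dₖaₖ − mₖ, dₖ₊₁ = (n − mₖ₊₁²)/dₖ, aₖ₊₁ = ⌊(a₀+mₖ₊₁)/dₖ₊₁⌋:
  k=1: m=29, d=57, a=1
  k=2: m=28, d=2, a=28
  k=3: m=28, d=57, a=1
  k=4: m=29, d=1, a=58
d=1 and a=2a₀=58 at k=4, so the next step gives (m, d) = (29, 57) again — its k=1 value — and the period has length 4.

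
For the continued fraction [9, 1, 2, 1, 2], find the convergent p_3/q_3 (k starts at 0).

39/4

Using pₖ = aₖpₖ₋₁ + pₖ₋₂, qₖ = aₖqₖ₋₁ + qₖ₋₂ (with p₋₁=1, p₋₂=0, q₋₁=0, q₋₂=1):
  k=0: a=9, p=9, q=1
  k=1: a=1, p=10, q=1
  k=2: a=2, p=29, q=3
  k=3: a=1, p=39, q=4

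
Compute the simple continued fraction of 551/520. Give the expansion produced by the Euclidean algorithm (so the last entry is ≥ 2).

551 = 1×520 + 31
520 = 16×31 + 24
31 = 1×24 + 7
24 = 3×7 + 3
7 = 2×3 + 1
3 = 3×1 + 0  (stop)
So 551/520 = [1; 16, 1, 3, 2, 3].

[1; 16, 1, 3, 2, 3]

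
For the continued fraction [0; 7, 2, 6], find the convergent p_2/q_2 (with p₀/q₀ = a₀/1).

2/15

Using pₖ = aₖpₖ₋₁ + pₖ₋₂, qₖ = aₖqₖ₋₁ + qₖ₋₂ (with p₋₁=1, p₋₂=0, q₋₁=0, q₋₂=1):
  k=0: a=0, p=0, q=1
  k=1: a=7, p=1, q=7
  k=2: a=2, p=2, q=15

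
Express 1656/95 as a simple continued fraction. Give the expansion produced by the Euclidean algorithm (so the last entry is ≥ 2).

1656 = 17*95 + 41
95 = 2*41 + 13
41 = 3*13 + 2
13 = 6*2 + 1
2 = 2*1 + 0  (stop)
So 1656/95 = [17; 2, 3, 6, 2].

[17; 2, 3, 6, 2]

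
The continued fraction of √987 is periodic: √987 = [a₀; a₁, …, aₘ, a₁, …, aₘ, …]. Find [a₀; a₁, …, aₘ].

a₀ = ⌊√987⌋ = 31.

[31; 2, 2, 2, 62]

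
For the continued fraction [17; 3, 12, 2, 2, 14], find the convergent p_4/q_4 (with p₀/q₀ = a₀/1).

3309/191

Using pₖ = aₖpₖ₋₁ + pₖ₋₂, qₖ = aₖqₖ₋₁ + qₖ₋₂ (with p₋₁=1, p₋₂=0, q₋₁=0, q₋₂=1):
  k=0: a=17, p=17, q=1
  k=1: a=3, p=52, q=3
  k=2: a=12, p=641, q=37
  k=3: a=2, p=1334, q=77
  k=4: a=2, p=3309, q=191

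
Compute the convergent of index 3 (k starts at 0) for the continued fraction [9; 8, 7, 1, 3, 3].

Using pₖ = aₖpₖ₋₁ + pₖ₋₂, qₖ = aₖqₖ₋₁ + qₖ₋₂ (with p₋₁=1, p₋₂=0, q₋₁=0, q₋₂=1):
  k=0: a=9, p=9, q=1
  k=1: a=8, p=73, q=8
  k=2: a=7, p=520, q=57
  k=3: a=1, p=593, q=65

593/65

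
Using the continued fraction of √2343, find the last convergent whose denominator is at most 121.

√2343 = [48; 2, 2, 8, 2, 2, 96, …] (period length 6).
Convergents:
  p_0/q_0 = 48/1
  p_1/q_1 = 97/2
  p_2/q_2 = 242/5
  p_3/q_3 = 2033/42
  p_4/q_4 = 4308/89
  p_5/q_5 = 10649/220
q_4 = 89 ≤ 121 < 220 = q_5, so the answer is 4308/89.

4308/89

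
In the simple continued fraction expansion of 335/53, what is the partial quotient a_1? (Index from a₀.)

3

335 = 6·53 + 17   →  a_0 = 6
53 = 3·17 + 2   →  a_1 = 3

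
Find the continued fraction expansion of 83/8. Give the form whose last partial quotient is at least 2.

83 = 10×8 + 3
8 = 2×3 + 2
3 = 1×2 + 1
2 = 2×1 + 0  (stop)
So 83/8 = [10; 2, 1, 2].

[10; 2, 1, 2]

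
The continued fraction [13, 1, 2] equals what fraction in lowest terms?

Fold from the inside: start with 2/1.
  1 + 1/2 = 3/2
  13 + 2/3 = 41/3

41/3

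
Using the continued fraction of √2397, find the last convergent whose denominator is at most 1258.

√2397 = [48; 1, 23, 2, 23, 1, 96, …] (period length 6).
Convergents:
  p_0/q_0 = 48/1
  p_1/q_1 = 49/1
  p_2/q_2 = 1175/24
  p_3/q_3 = 2399/49
  p_4/q_4 = 56352/1151
  p_5/q_5 = 58751/1200
  p_6/q_6 = 5696448/116351
q_5 = 1200 ≤ 1258 < 116351 = q_6, so the answer is 58751/1200.

58751/1200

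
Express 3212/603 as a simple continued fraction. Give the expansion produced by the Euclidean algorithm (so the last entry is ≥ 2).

[5; 3, 16, 2, 2, 2]

3212 = 5·603 + 197
603 = 3·197 + 12
197 = 16·12 + 5
12 = 2·5 + 2
5 = 2·2 + 1
2 = 2·1 + 0  (stop)
So 3212/603 = [5; 3, 16, 2, 2, 2].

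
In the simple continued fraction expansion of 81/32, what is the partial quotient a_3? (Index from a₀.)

81 = 2·32 + 17   →  a_0 = 2
32 = 1·17 + 15   →  a_1 = 1
17 = 1·15 + 2   →  a_2 = 1
15 = 7·2 + 1   →  a_3 = 7

7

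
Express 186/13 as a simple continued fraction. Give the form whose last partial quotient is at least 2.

186 = 14*13 + 4
13 = 3*4 + 1
4 = 4*1 + 0  (stop)
So 186/13 = [14; 3, 4].

[14; 3, 4]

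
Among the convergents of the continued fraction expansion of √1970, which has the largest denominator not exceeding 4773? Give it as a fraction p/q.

√1970 = [44; 2, 1, 1, 2, 88, …] (period length 5).
Convergents:
  p_0/q_0 = 44/1
  p_1/q_1 = 89/2
  p_2/q_2 = 133/3
  p_3/q_3 = 222/5
  p_4/q_4 = 577/13
  p_5/q_5 = 50998/1149
  p_6/q_6 = 102573/2311
  p_7/q_7 = 153571/3460
  p_8/q_8 = 256144/5771
q_7 = 3460 ≤ 4773 < 5771 = q_8, so the answer is 153571/3460.

153571/3460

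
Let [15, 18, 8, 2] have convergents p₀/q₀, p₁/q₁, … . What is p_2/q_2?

Using pₖ = aₖpₖ₋₁ + pₖ₋₂, qₖ = aₖqₖ₋₁ + qₖ₋₂ (with p₋₁=1, p₋₂=0, q₋₁=0, q₋₂=1):
  k=0: a=15, p=15, q=1
  k=1: a=18, p=271, q=18
  k=2: a=8, p=2183, q=145

2183/145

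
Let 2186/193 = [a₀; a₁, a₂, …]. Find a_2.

2186 = 11·193 + 63   →  a_0 = 11
193 = 3·63 + 4   →  a_1 = 3
63 = 15·4 + 3   →  a_2 = 15

15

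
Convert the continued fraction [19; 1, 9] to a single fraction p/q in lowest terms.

Fold from the inside: start with 9/1.
  1 + 1/9 = 10/9
  19 + 9/10 = 199/10

199/10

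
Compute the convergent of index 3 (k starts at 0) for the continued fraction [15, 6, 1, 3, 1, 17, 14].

Using pₖ = aₖpₖ₋₁ + pₖ₋₂, qₖ = aₖqₖ₋₁ + qₖ₋₂ (with p₋₁=1, p₋₂=0, q₋₁=0, q₋₂=1):
  k=0: a=15, p=15, q=1
  k=1: a=6, p=91, q=6
  k=2: a=1, p=106, q=7
  k=3: a=3, p=409, q=27

409/27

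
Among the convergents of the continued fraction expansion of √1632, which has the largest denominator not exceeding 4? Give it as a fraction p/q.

121/3

√1632 = [40; 2, 1, 1, 19, 1, 1, 2, 80, …] (period length 8).
Convergents:
  p_0/q_0 = 40/1
  p_1/q_1 = 81/2
  p_2/q_2 = 121/3
  p_3/q_3 = 202/5
q_2 = 3 ≤ 4 < 5 = q_3, so the answer is 121/3.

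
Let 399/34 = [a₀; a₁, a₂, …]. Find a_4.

399 = 11·34 + 25   →  a_0 = 11
34 = 1·25 + 9   →  a_1 = 1
25 = 2·9 + 7   →  a_2 = 2
9 = 1·7 + 2   →  a_3 = 1
7 = 3·2 + 1   →  a_4 = 3

3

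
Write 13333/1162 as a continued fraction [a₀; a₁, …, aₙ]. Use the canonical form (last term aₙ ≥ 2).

13333 = 11×1162 + 551
1162 = 2×551 + 60
551 = 9×60 + 11
60 = 5×11 + 5
11 = 2×5 + 1
5 = 5×1 + 0  (stop)
So 13333/1162 = [11; 2, 9, 5, 2, 5].

[11; 2, 9, 5, 2, 5]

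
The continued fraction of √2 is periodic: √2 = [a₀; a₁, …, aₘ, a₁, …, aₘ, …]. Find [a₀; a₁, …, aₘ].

[1; 2]

a₀ = ⌊√2⌋ = 1.
With m₀=0, d₀=1 and mₖ₊₁ = dₖaₖ − mₖ, dₖ₊₁ = (n − mₖ₊₁²)/dₖ, aₖ₊₁ = ⌊(a₀+mₖ₊₁)/dₖ₊₁⌋:
  k=1: m=1, d=1, a=2
d=1 and a=2a₀=2 at k=1, so the next step gives (m, d) = (1, 1) again — its k=1 value — and the period has length 1.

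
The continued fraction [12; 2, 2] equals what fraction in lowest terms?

62/5

Using pₖ = aₖpₖ₋₁ + pₖ₋₂ and qₖ = aₖqₖ₋₁ + qₖ₋₂:
  k=0: a=12, p=12, q=1
  k=1: a=2, p=25, q=2
  k=2: a=2, p=62, q=5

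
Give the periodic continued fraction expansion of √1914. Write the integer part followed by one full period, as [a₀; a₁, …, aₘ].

[43; 1, 2, 1, 86]

a₀ = ⌊√1914⌋ = 43.
With m₀=0, d₀=1 and mₖ₊₁ = dₖaₖ − mₖ, dₖ₊₁ = (n − mₖ₊₁²)/dₖ, aₖ₊₁ = ⌊(a₀+mₖ₊₁)/dₖ₊₁⌋:
  k=1: m=43, d=65, a=1
  k=2: m=22, d=22, a=2
  k=3: m=22, d=65, a=1
  k=4: m=43, d=1, a=86
d=1 and a=2a₀=86 at k=4, so the next step gives (m, d) = (43, 65) again — its k=1 value — and the period has length 4.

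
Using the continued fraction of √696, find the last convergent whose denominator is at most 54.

√696 = [26; 2, 1, 1, 1, 1, 1, 2, 52, …] (period length 8).
Convergents:
  p_0/q_0 = 26/1
  p_1/q_1 = 53/2
  p_2/q_2 = 79/3
  p_3/q_3 = 132/5
  p_4/q_4 = 211/8
  p_5/q_5 = 343/13
  p_6/q_6 = 554/21
  p_7/q_7 = 1451/55
q_6 = 21 ≤ 54 < 55 = q_7, so the answer is 554/21.

554/21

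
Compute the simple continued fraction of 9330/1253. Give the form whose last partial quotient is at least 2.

[7; 2, 4, 7, 9, 2]

9330 = 7·1253 + 559
1253 = 2·559 + 135
559 = 4·135 + 19
135 = 7·19 + 2
19 = 9·2 + 1
2 = 2·1 + 0  (stop)
So 9330/1253 = [7; 2, 4, 7, 9, 2].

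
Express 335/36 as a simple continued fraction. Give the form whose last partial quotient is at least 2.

335 = 9×36 + 11
36 = 3×11 + 3
11 = 3×3 + 2
3 = 1×2 + 1
2 = 2×1 + 0  (stop)
So 335/36 = [9; 3, 3, 1, 2].

[9; 3, 3, 1, 2]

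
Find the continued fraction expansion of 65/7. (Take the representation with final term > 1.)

65 = 9×7 + 2
7 = 3×2 + 1
2 = 2×1 + 0  (stop)
So 65/7 = [9; 3, 2].

[9; 3, 2]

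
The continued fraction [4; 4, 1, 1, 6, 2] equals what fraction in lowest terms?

536/127

Fold from the inside: start with 2/1.
  6 + 1/2 = 13/2
  1 + 2/13 = 15/13
  1 + 13/15 = 28/15
  4 + 15/28 = 127/28
  4 + 28/127 = 536/127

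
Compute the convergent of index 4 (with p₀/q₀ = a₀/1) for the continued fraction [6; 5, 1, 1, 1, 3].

105/17

Using pₖ = aₖpₖ₋₁ + pₖ₋₂, qₖ = aₖqₖ₋₁ + qₖ₋₂ (with p₋₁=1, p₋₂=0, q₋₁=0, q₋₂=1):
  k=0: a=6, p=6, q=1
  k=1: a=5, p=31, q=5
  k=2: a=1, p=37, q=6
  k=3: a=1, p=68, q=11
  k=4: a=1, p=105, q=17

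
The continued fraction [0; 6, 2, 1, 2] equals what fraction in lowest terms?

Fold from the inside: start with 2/1.
  1 + 1/2 = 3/2
  2 + 2/3 = 8/3
  6 + 3/8 = 51/8
  0 + 8/51 = 8/51

8/51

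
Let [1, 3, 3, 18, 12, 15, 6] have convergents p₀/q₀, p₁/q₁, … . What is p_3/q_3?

238/183

Using pₖ = aₖpₖ₋₁ + pₖ₋₂, qₖ = aₖqₖ₋₁ + qₖ₋₂ (with p₋₁=1, p₋₂=0, q₋₁=0, q₋₂=1):
  k=0: a=1, p=1, q=1
  k=1: a=3, p=4, q=3
  k=2: a=3, p=13, q=10
  k=3: a=18, p=238, q=183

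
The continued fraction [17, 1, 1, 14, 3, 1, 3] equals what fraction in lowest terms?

Using pₖ = aₖpₖ₋₁ + pₖ₋₂ and qₖ = aₖqₖ₋₁ + qₖ₋₂:
  k=0: a=17, p=17, q=1
  k=1: a=1, p=18, q=1
  k=2: a=1, p=35, q=2
  k=3: a=14, p=508, q=29
  k=4: a=3, p=1559, q=89
  k=5: a=1, p=2067, q=118
  k=6: a=3, p=7760, q=443

7760/443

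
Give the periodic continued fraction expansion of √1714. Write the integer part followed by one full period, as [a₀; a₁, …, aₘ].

[41; 2, 2, 82]

a₀ = ⌊√1714⌋ = 41.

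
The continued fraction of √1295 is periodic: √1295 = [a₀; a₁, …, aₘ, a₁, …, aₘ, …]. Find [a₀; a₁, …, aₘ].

[35; 1, 70]

a₀ = ⌊√1295⌋ = 35.
With m₀=0, d₀=1 and mₖ₊₁ = dₖaₖ − mₖ, dₖ₊₁ = (n − mₖ₊₁²)/dₖ, aₖ₊₁ = ⌊(a₀+mₖ₊₁)/dₖ₊₁⌋:
  k=1: m=35, d=70, a=1
  k=2: m=35, d=1, a=70
d=1 and a=2a₀=70 at k=2, so the next step gives (m, d) = (35, 70) again — its k=1 value — and the period has length 2.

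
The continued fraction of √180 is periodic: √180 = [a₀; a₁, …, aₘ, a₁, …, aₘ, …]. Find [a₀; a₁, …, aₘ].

a₀ = ⌊√180⌋ = 13.
With m₀=0, d₀=1 and mₖ₊₁ = dₖaₖ − mₖ, dₖ₊₁ = (n − mₖ₊₁²)/dₖ, aₖ₊₁ = ⌊(a₀+mₖ₊₁)/dₖ₊₁⌋:
  k=1: m=13, d=11, a=2
  k=2: m=9, d=9, a=2
  k=3: m=9, d=11, a=2
  k=4: m=13, d=1, a=26
d=1 and a=2a₀=26 at k=4, so the next step gives (m, d) = (13, 11) again — its k=1 value — and the period has length 4.

[13; 2, 2, 2, 26]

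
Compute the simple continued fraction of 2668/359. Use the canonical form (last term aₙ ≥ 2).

2668 = 7·359 + 155
359 = 2·155 + 49
155 = 3·49 + 8
49 = 6·8 + 1
8 = 8·1 + 0  (stop)
So 2668/359 = [7; 2, 3, 6, 8].

[7; 2, 3, 6, 8]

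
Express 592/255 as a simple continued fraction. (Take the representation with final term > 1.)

592 = 2·255 + 82
255 = 3·82 + 9
82 = 9·9 + 1
9 = 9·1 + 0  (stop)
So 592/255 = [2; 3, 9, 9].

[2; 3, 9, 9]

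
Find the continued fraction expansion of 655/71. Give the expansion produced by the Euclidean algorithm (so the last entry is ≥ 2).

655 = 9·71 + 16
71 = 4·16 + 7
16 = 2·7 + 2
7 = 3·2 + 1
2 = 2·1 + 0  (stop)
So 655/71 = [9; 4, 2, 3, 2].

[9; 4, 2, 3, 2]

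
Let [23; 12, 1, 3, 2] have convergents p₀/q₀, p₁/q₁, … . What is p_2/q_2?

Using pₖ = aₖpₖ₋₁ + pₖ₋₂, qₖ = aₖqₖ₋₁ + qₖ₋₂ (with p₋₁=1, p₋₂=0, q₋₁=0, q₋₂=1):
  k=0: a=23, p=23, q=1
  k=1: a=12, p=277, q=12
  k=2: a=1, p=300, q=13

300/13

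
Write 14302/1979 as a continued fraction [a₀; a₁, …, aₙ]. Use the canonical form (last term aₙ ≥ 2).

14302 = 7×1979 + 449
1979 = 4×449 + 183
449 = 2×183 + 83
183 = 2×83 + 17
83 = 4×17 + 15
17 = 1×15 + 2
15 = 7×2 + 1
2 = 2×1 + 0  (stop)
So 14302/1979 = [7; 4, 2, 2, 4, 1, 7, 2].

[7; 4, 2, 2, 4, 1, 7, 2]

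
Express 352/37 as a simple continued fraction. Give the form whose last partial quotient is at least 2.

352 = 9*37 + 19
37 = 1*19 + 18
19 = 1*18 + 1
18 = 18*1 + 0  (stop)
So 352/37 = [9; 1, 1, 18].

[9; 1, 1, 18]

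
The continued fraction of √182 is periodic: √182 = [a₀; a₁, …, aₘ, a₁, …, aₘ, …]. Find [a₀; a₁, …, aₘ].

a₀ = ⌊√182⌋ = 13.

[13; 2, 26]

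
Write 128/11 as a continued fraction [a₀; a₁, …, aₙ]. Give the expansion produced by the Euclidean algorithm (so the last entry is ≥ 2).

128 = 11*11 + 7
11 = 1*7 + 4
7 = 1*4 + 3
4 = 1*3 + 1
3 = 3*1 + 0  (stop)
So 128/11 = [11; 1, 1, 1, 3].

[11; 1, 1, 1, 3]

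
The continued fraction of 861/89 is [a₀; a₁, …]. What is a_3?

861 = 9·89 + 60   →  a_0 = 9
89 = 1·60 + 29   →  a_1 = 1
60 = 2·29 + 2   →  a_2 = 2
29 = 14·2 + 1   →  a_3 = 14

14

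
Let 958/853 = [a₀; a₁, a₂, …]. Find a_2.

958 = 1·853 + 105   →  a_0 = 1
853 = 8·105 + 13   →  a_1 = 8
105 = 8·13 + 1   →  a_2 = 8

8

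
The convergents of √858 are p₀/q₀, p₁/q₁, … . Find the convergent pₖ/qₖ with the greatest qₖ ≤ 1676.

√858 = [29; 3, 2, 3, 58, …] (period length 4).
Convergents:
  p_0/q_0 = 29/1
  p_1/q_1 = 88/3
  p_2/q_2 = 205/7
  p_3/q_3 = 703/24
  p_4/q_4 = 40979/1399
  p_5/q_5 = 123640/4221
q_4 = 1399 ≤ 1676 < 4221 = q_5, so the answer is 40979/1399.

40979/1399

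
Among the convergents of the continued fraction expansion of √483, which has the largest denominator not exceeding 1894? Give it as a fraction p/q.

41559/1891

√483 = [21; 1, 42, …] (period length 2).
Convergents:
  p_0/q_0 = 21/1
  p_1/q_1 = 22/1
  p_2/q_2 = 945/43
  p_3/q_3 = 967/44
  p_4/q_4 = 41559/1891
  p_5/q_5 = 42526/1935
q_4 = 1891 ≤ 1894 < 1935 = q_5, so the answer is 41559/1891.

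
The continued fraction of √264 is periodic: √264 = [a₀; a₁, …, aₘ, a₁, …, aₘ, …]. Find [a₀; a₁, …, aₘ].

a₀ = ⌊√264⌋ = 16.
With m₀=0, d₀=1 and mₖ₊₁ = dₖaₖ − mₖ, dₖ₊₁ = (n − mₖ₊₁²)/dₖ, aₖ₊₁ = ⌊(a₀+mₖ₊₁)/dₖ₊₁⌋:
  k=1: m=16, d=8, a=4
  k=2: m=16, d=1, a=32
d=1 and a=2a₀=32 at k=2, so the next step gives (m, d) = (16, 8) again — its k=1 value — and the period has length 2.

[16; 4, 32]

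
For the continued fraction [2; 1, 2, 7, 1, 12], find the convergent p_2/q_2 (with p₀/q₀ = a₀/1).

8/3

Using pₖ = aₖpₖ₋₁ + pₖ₋₂, qₖ = aₖqₖ₋₁ + qₖ₋₂ (with p₋₁=1, p₋₂=0, q₋₁=0, q₋₂=1):
  k=0: a=2, p=2, q=1
  k=1: a=1, p=3, q=1
  k=2: a=2, p=8, q=3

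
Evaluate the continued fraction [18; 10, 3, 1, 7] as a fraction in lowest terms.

Using pₖ = aₖpₖ₋₁ + pₖ₋₂ and qₖ = aₖqₖ₋₁ + qₖ₋₂:
  k=0: a=18, p=18, q=1
  k=1: a=10, p=181, q=10
  k=2: a=3, p=561, q=31
  k=3: a=1, p=742, q=41
  k=4: a=7, p=5755, q=318

5755/318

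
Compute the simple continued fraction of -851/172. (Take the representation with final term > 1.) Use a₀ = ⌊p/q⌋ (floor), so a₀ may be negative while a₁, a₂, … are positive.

[-5; 19, 9]

-851 = -5×172 + 9
172 = 19×9 + 1
9 = 9×1 + 0  (stop)
So -851/172 = [-5; 19, 9].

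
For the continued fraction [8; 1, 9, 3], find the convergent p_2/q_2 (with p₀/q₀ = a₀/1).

Using pₖ = aₖpₖ₋₁ + pₖ₋₂, qₖ = aₖqₖ₋₁ + qₖ₋₂ (with p₋₁=1, p₋₂=0, q₋₁=0, q₋₂=1):
  k=0: a=8, p=8, q=1
  k=1: a=1, p=9, q=1
  k=2: a=9, p=89, q=10

89/10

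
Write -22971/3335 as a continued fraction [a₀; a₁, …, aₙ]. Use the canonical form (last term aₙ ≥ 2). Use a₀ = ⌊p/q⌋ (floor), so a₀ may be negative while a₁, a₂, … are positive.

-22971 = -7·3335 + 374
3335 = 8·374 + 343
374 = 1·343 + 31
343 = 11·31 + 2
31 = 15·2 + 1
2 = 2·1 + 0  (stop)
So -22971/3335 = [-7; 8, 1, 11, 15, 2].

[-7; 8, 1, 11, 15, 2]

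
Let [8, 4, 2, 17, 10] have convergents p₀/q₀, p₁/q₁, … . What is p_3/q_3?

Using pₖ = aₖpₖ₋₁ + pₖ₋₂, qₖ = aₖqₖ₋₁ + qₖ₋₂ (with p₋₁=1, p₋₂=0, q₋₁=0, q₋₂=1):
  k=0: a=8, p=8, q=1
  k=1: a=4, p=33, q=4
  k=2: a=2, p=74, q=9
  k=3: a=17, p=1291, q=157

1291/157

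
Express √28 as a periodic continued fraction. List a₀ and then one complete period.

a₀ = ⌊√28⌋ = 5.
With m₀=0, d₀=1 and mₖ₊₁ = dₖaₖ − mₖ, dₖ₊₁ = (n − mₖ₊₁²)/dₖ, aₖ₊₁ = ⌊(a₀+mₖ₊₁)/dₖ₊₁⌋:
  k=1: m=5, d=3, a=3
  k=2: m=4, d=4, a=2
  k=3: m=4, d=3, a=3
  k=4: m=5, d=1, a=10
d=1 and a=2a₀=10 at k=4, so the next step gives (m, d) = (5, 3) again — its k=1 value — and the period has length 4.

[5; 3, 2, 3, 10]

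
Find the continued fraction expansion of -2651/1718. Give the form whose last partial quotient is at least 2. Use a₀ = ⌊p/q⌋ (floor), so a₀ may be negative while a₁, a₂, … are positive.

-2651 = -2*1718 + 785
1718 = 2*785 + 148
785 = 5*148 + 45
148 = 3*45 + 13
45 = 3*13 + 6
13 = 2*6 + 1
6 = 6*1 + 0  (stop)
So -2651/1718 = [-2; 2, 5, 3, 3, 2, 6].

[-2; 2, 5, 3, 3, 2, 6]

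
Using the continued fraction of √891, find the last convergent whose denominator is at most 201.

√891 = [29; 1, 5, 1, 1, 1, 5, 1, 58, …] (period length 8).
Convergents:
  p_0/q_0 = 29/1
  p_1/q_1 = 30/1
  p_2/q_2 = 179/6
  p_3/q_3 = 209/7
  p_4/q_4 = 388/13
  p_5/q_5 = 597/20
  p_6/q_6 = 3373/113
  p_7/q_7 = 3970/133
  p_8/q_8 = 233633/7827
q_7 = 133 ≤ 201 < 7827 = q_8, so the answer is 3970/133.

3970/133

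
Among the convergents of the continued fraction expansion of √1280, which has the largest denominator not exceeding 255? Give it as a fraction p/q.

√1280 = [35; 1, 3, 2, 17, 2, 3, 1, 70, …] (period length 8).
Convergents:
  p_0/q_0 = 35/1
  p_1/q_1 = 36/1
  p_2/q_2 = 143/4
  p_3/q_3 = 322/9
  p_4/q_4 = 5617/157
  p_5/q_5 = 11556/323
q_4 = 157 ≤ 255 < 323 = q_5, so the answer is 5617/157.

5617/157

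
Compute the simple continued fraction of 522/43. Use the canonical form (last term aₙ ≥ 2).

[12; 7, 6]

522 = 12×43 + 6
43 = 7×6 + 1
6 = 6×1 + 0  (stop)
So 522/43 = [12; 7, 6].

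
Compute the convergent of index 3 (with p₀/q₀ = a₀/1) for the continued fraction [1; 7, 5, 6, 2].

254/223

Using pₖ = aₖpₖ₋₁ + pₖ₋₂, qₖ = aₖqₖ₋₁ + qₖ₋₂ (with p₋₁=1, p₋₂=0, q₋₁=0, q₋₂=1):
  k=0: a=1, p=1, q=1
  k=1: a=7, p=8, q=7
  k=2: a=5, p=41, q=36
  k=3: a=6, p=254, q=223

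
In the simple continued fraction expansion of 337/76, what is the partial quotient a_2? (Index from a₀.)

337 = 4·76 + 33   →  a_0 = 4
76 = 2·33 + 10   →  a_1 = 2
33 = 3·10 + 3   →  a_2 = 3

3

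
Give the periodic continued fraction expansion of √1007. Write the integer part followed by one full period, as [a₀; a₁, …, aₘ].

[31; 1, 2, 1, 2, 1, 62]

a₀ = ⌊√1007⌋ = 31.
With m₀=0, d₀=1 and mₖ₊₁ = dₖaₖ − mₖ, dₖ₊₁ = (n − mₖ₊₁²)/dₖ, aₖ₊₁ = ⌊(a₀+mₖ₊₁)/dₖ₊₁⌋:
  k=1: m=31, d=46, a=1
  k=2: m=15, d=17, a=2
  k=3: m=19, d=38, a=1
  k=4: m=19, d=17, a=2
  k=5: m=15, d=46, a=1
  k=6: m=31, d=1, a=62
d=1 and a=2a₀=62 at k=6, so the next step gives (m, d) = (31, 46) again — its k=1 value — and the period has length 6.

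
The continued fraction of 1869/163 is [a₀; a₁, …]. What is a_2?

1869 = 11·163 + 76   →  a_0 = 11
163 = 2·76 + 11   →  a_1 = 2
76 = 6·11 + 10   →  a_2 = 6

6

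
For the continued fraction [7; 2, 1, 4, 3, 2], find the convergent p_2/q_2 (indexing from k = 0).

Using pₖ = aₖpₖ₋₁ + pₖ₋₂, qₖ = aₖqₖ₋₁ + qₖ₋₂ (with p₋₁=1, p₋₂=0, q₋₁=0, q₋₂=1):
  k=0: a=7, p=7, q=1
  k=1: a=2, p=15, q=2
  k=2: a=1, p=22, q=3

22/3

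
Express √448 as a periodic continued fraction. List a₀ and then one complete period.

[21; 6, 42]

a₀ = ⌊√448⌋ = 21.
With m₀=0, d₀=1 and mₖ₊₁ = dₖaₖ − mₖ, dₖ₊₁ = (n − mₖ₊₁²)/dₖ, aₖ₊₁ = ⌊(a₀+mₖ₊₁)/dₖ₊₁⌋:
  k=1: m=21, d=7, a=6
  k=2: m=21, d=1, a=42
d=1 and a=2a₀=42 at k=2, so the next step gives (m, d) = (21, 7) again — its k=1 value — and the period has length 2.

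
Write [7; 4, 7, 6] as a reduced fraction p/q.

Fold from the inside: start with 6/1.
  7 + 1/6 = 43/6
  4 + 6/43 = 178/43
  7 + 43/178 = 1289/178

1289/178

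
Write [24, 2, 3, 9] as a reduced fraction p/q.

Using pₖ = aₖpₖ₋₁ + pₖ₋₂ and qₖ = aₖqₖ₋₁ + qₖ₋₂:
  k=0: a=24, p=24, q=1
  k=1: a=2, p=49, q=2
  k=2: a=3, p=171, q=7
  k=3: a=9, p=1588, q=65

1588/65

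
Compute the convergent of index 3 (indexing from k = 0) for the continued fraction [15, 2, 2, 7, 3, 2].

Using pₖ = aₖpₖ₋₁ + pₖ₋₂, qₖ = aₖqₖ₋₁ + qₖ₋₂ (with p₋₁=1, p₋₂=0, q₋₁=0, q₋₂=1):
  k=0: a=15, p=15, q=1
  k=1: a=2, p=31, q=2
  k=2: a=2, p=77, q=5
  k=3: a=7, p=570, q=37

570/37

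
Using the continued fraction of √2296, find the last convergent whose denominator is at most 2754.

55152/1151

√2296 = [47; 1, 10, 1, 94, …] (period length 4).
Convergents:
  p_0/q_0 = 47/1
  p_1/q_1 = 48/1
  p_2/q_2 = 527/11
  p_3/q_3 = 575/12
  p_4/q_4 = 54577/1139
  p_5/q_5 = 55152/1151
  p_6/q_6 = 606097/12649
q_5 = 1151 ≤ 2754 < 12649 = q_6, so the answer is 55152/1151.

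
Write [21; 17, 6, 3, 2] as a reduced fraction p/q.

15899/755

Using pₖ = aₖpₖ₋₁ + pₖ₋₂ and qₖ = aₖqₖ₋₁ + qₖ₋₂:
  k=0: a=21, p=21, q=1
  k=1: a=17, p=358, q=17
  k=2: a=6, p=2169, q=103
  k=3: a=3, p=6865, q=326
  k=4: a=2, p=15899, q=755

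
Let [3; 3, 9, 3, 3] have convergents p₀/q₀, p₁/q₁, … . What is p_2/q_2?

93/28

Using pₖ = aₖpₖ₋₁ + pₖ₋₂, qₖ = aₖqₖ₋₁ + qₖ₋₂ (with p₋₁=1, p₋₂=0, q₋₁=0, q₋₂=1):
  k=0: a=3, p=3, q=1
  k=1: a=3, p=10, q=3
  k=2: a=9, p=93, q=28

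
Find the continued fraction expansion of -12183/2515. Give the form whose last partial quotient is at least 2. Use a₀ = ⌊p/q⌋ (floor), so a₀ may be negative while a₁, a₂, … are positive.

-12183 = -5×2515 + 392
2515 = 6×392 + 163
392 = 2×163 + 66
163 = 2×66 + 31
66 = 2×31 + 4
31 = 7×4 + 3
4 = 1×3 + 1
3 = 3×1 + 0  (stop)
So -12183/2515 = [-5; 6, 2, 2, 2, 7, 1, 3].

[-5; 6, 2, 2, 2, 7, 1, 3]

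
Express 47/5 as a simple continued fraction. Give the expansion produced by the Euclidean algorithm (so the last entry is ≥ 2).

[9; 2, 2]

47 = 9·5 + 2
5 = 2·2 + 1
2 = 2·1 + 0  (stop)
So 47/5 = [9; 2, 2].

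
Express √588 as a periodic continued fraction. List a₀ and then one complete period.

a₀ = ⌊√588⌋ = 24.
With m₀=0, d₀=1 and mₖ₊₁ = dₖaₖ − mₖ, dₖ₊₁ = (n − mₖ₊₁²)/dₖ, aₖ₊₁ = ⌊(a₀+mₖ₊₁)/dₖ₊₁⌋:
  k=1: m=24, d=12, a=4
  k=2: m=24, d=1, a=48
d=1 and a=2a₀=48 at k=2, so the next step gives (m, d) = (24, 12) again — its k=1 value — and the period has length 2.

[24; 4, 48]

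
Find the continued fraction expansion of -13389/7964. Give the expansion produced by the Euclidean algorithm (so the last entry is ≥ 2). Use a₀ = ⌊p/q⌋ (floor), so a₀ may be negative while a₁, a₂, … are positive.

-13389 = -2·7964 + 2539
7964 = 3·2539 + 347
2539 = 7·347 + 110
347 = 3·110 + 17
110 = 6·17 + 8
17 = 2·8 + 1
8 = 8·1 + 0  (stop)
So -13389/7964 = [-2; 3, 7, 3, 6, 2, 8].

[-2; 3, 7, 3, 6, 2, 8]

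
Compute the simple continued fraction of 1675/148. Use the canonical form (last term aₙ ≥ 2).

[11; 3, 6, 1, 2, 2]

1675 = 11×148 + 47
148 = 3×47 + 7
47 = 6×7 + 5
7 = 1×5 + 2
5 = 2×2 + 1
2 = 2×1 + 0  (stop)
So 1675/148 = [11; 3, 6, 1, 2, 2].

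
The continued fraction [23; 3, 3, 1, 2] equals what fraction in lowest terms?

839/36

Using pₖ = aₖpₖ₋₁ + pₖ₋₂ and qₖ = aₖqₖ₋₁ + qₖ₋₂:
  k=0: a=23, p=23, q=1
  k=1: a=3, p=70, q=3
  k=2: a=3, p=233, q=10
  k=3: a=1, p=303, q=13
  k=4: a=2, p=839, q=36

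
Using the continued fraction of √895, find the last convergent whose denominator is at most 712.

√895 = [29; 1, 10, 1, 58, …] (period length 4).
Convergents:
  p_0/q_0 = 29/1
  p_1/q_1 = 30/1
  p_2/q_2 = 329/11
  p_3/q_3 = 359/12
  p_4/q_4 = 21151/707
  p_5/q_5 = 21510/719
q_4 = 707 ≤ 712 < 719 = q_5, so the answer is 21151/707.

21151/707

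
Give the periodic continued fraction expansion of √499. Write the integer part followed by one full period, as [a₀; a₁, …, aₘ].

a₀ = ⌊√499⌋ = 22.
With m₀=0, d₀=1 and mₖ₊₁ = dₖaₖ − mₖ, dₖ₊₁ = (n − mₖ₊₁²)/dₖ, aₖ₊₁ = ⌊(a₀+mₖ₊₁)/dₖ₊₁⌋:
  k=1: m=22, d=15, a=2
  k=2: m=8, d=29, a=1
  k=3: m=21, d=2, a=21
  k=4: m=21, d=29, a=1
  k=5: m=8, d=15, a=2
  k=6: m=22, d=1, a=44
d=1 and a=2a₀=44 at k=6, so the next step gives (m, d) = (22, 15) again — its k=1 value — and the period has length 6.

[22; 2, 1, 21, 1, 2, 44]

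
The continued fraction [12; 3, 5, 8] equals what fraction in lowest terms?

1613/131

Using pₖ = aₖpₖ₋₁ + pₖ₋₂ and qₖ = aₖqₖ₋₁ + qₖ₋₂:
  k=0: a=12, p=12, q=1
  k=1: a=3, p=37, q=3
  k=2: a=5, p=197, q=16
  k=3: a=8, p=1613, q=131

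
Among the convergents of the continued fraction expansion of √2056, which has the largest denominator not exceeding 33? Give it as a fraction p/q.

√2056 = [45; 2, 1, 10, 1, 2, 90, …] (period length 6).
Convergents:
  p_0/q_0 = 45/1
  p_1/q_1 = 91/2
  p_2/q_2 = 136/3
  p_3/q_3 = 1451/32
  p_4/q_4 = 1587/35
q_3 = 32 ≤ 33 < 35 = q_4, so the answer is 1451/32.

1451/32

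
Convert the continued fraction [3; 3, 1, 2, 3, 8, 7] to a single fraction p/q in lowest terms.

7149/2186

Fold from the inside: start with 7/1.
  8 + 1/7 = 57/7
  3 + 7/57 = 178/57
  2 + 57/178 = 413/178
  1 + 178/413 = 591/413
  3 + 413/591 = 2186/591
  3 + 591/2186 = 7149/2186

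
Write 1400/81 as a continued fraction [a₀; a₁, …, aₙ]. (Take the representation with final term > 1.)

1400 = 17×81 + 23
81 = 3×23 + 12
23 = 1×12 + 11
12 = 1×11 + 1
11 = 11×1 + 0  (stop)
So 1400/81 = [17; 3, 1, 1, 11].

[17; 3, 1, 1, 11]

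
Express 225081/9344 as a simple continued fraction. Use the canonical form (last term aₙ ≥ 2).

[24; 11, 3, 14, 1, 17]

225081 = 24*9344 + 825
9344 = 11*825 + 269
825 = 3*269 + 18
269 = 14*18 + 17
18 = 1*17 + 1
17 = 17*1 + 0  (stop)
So 225081/9344 = [24; 11, 3, 14, 1, 17].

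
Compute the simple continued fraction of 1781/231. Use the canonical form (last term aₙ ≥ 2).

[7; 1, 2, 2, 4, 3, 2]

1781 = 7×231 + 164
231 = 1×164 + 67
164 = 2×67 + 30
67 = 2×30 + 7
30 = 4×7 + 2
7 = 3×2 + 1
2 = 2×1 + 0  (stop)
So 1781/231 = [7; 1, 2, 2, 4, 3, 2].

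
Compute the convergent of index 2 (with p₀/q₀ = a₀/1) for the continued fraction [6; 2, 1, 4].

19/3

Using pₖ = aₖpₖ₋₁ + pₖ₋₂, qₖ = aₖqₖ₋₁ + qₖ₋₂ (with p₋₁=1, p₋₂=0, q₋₁=0, q₋₂=1):
  k=0: a=6, p=6, q=1
  k=1: a=2, p=13, q=2
  k=2: a=1, p=19, q=3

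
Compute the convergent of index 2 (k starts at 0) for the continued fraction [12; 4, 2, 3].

110/9

Using pₖ = aₖpₖ₋₁ + pₖ₋₂, qₖ = aₖqₖ₋₁ + qₖ₋₂ (with p₋₁=1, p₋₂=0, q₋₁=0, q₋₂=1):
  k=0: a=12, p=12, q=1
  k=1: a=4, p=49, q=4
  k=2: a=2, p=110, q=9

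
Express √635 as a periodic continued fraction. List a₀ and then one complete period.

a₀ = ⌊√635⌋ = 25.
With m₀=0, d₀=1 and mₖ₊₁ = dₖaₖ − mₖ, dₖ₊₁ = (n − mₖ₊₁²)/dₖ, aₖ₊₁ = ⌊(a₀+mₖ₊₁)/dₖ₊₁⌋:
  k=1: m=25, d=10, a=5
  k=2: m=25, d=1, a=50
d=1 and a=2a₀=50 at k=2, so the next step gives (m, d) = (25, 10) again — its k=1 value — and the period has length 2.

[25; 5, 50]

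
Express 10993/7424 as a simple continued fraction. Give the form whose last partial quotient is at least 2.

[1; 2, 12, 2, 11, 2, 2, 2]

10993 = 1·7424 + 3569
7424 = 2·3569 + 286
3569 = 12·286 + 137
286 = 2·137 + 12
137 = 11·12 + 5
12 = 2·5 + 2
5 = 2·2 + 1
2 = 2·1 + 0  (stop)
So 10993/7424 = [1; 2, 12, 2, 11, 2, 2, 2].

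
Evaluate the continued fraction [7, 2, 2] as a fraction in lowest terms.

37/5

Fold from the inside: start with 2/1.
  2 + 1/2 = 5/2
  7 + 2/5 = 37/5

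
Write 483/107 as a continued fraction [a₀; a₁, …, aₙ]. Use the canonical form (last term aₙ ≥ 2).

483 = 4·107 + 55
107 = 1·55 + 52
55 = 1·52 + 3
52 = 17·3 + 1
3 = 3·1 + 0  (stop)
So 483/107 = [4; 1, 1, 17, 3].

[4; 1, 1, 17, 3]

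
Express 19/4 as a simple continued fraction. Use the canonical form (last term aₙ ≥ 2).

[4; 1, 3]

19 = 4·4 + 3
4 = 1·3 + 1
3 = 3·1 + 0  (stop)
So 19/4 = [4; 1, 3].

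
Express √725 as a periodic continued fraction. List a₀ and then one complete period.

a₀ = ⌊√725⌋ = 26.
With m₀=0, d₀=1 and mₖ₊₁ = dₖaₖ − mₖ, dₖ₊₁ = (n − mₖ₊₁²)/dₖ, aₖ₊₁ = ⌊(a₀+mₖ₊₁)/dₖ₊₁⌋:
  k=1: m=26, d=49, a=1
  k=2: m=23, d=4, a=12
  k=3: m=25, d=25, a=2
  k=4: m=25, d=4, a=12
  k=5: m=23, d=49, a=1
  k=6: m=26, d=1, a=52
d=1 and a=2a₀=52 at k=6, so the next step gives (m, d) = (26, 49) again — its k=1 value — and the period has length 6.

[26; 1, 12, 2, 12, 1, 52]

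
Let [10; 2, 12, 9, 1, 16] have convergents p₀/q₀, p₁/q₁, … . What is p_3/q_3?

2379/227

Using pₖ = aₖpₖ₋₁ + pₖ₋₂, qₖ = aₖqₖ₋₁ + qₖ₋₂ (with p₋₁=1, p₋₂=0, q₋₁=0, q₋₂=1):
  k=0: a=10, p=10, q=1
  k=1: a=2, p=21, q=2
  k=2: a=12, p=262, q=25
  k=3: a=9, p=2379, q=227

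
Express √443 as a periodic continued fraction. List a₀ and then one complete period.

a₀ = ⌊√443⌋ = 21.
With m₀=0, d₀=1 and mₖ₊₁ = dₖaₖ − mₖ, dₖ₊₁ = (n − mₖ₊₁²)/dₖ, aₖ₊₁ = ⌊(a₀+mₖ₊₁)/dₖ₊₁⌋:
  k=1: m=21, d=2, a=21
  k=2: m=21, d=1, a=42
d=1 and a=2a₀=42 at k=2, so the next step gives (m, d) = (21, 2) again — its k=1 value — and the period has length 2.

[21; 21, 42]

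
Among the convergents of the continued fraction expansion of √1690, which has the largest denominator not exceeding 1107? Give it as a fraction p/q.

27379/666

√1690 = [41; 9, 8, 9, 82, …] (period length 4).
Convergents:
  p_0/q_0 = 41/1
  p_1/q_1 = 370/9
  p_2/q_2 = 3001/73
  p_3/q_3 = 27379/666
  p_4/q_4 = 2248079/54685
q_3 = 666 ≤ 1107 < 54685 = q_4, so the answer is 27379/666.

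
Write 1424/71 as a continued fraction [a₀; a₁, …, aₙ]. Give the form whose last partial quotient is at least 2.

1424 = 20×71 + 4
71 = 17×4 + 3
4 = 1×3 + 1
3 = 3×1 + 0  (stop)
So 1424/71 = [20; 17, 1, 3].

[20; 17, 1, 3]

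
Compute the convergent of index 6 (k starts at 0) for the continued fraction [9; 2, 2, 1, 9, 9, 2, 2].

12311/1306

Using pₖ = aₖpₖ₋₁ + pₖ₋₂, qₖ = aₖqₖ₋₁ + qₖ₋₂ (with p₋₁=1, p₋₂=0, q₋₁=0, q₋₂=1):
  k=0: a=9, p=9, q=1
  k=1: a=2, p=19, q=2
  k=2: a=2, p=47, q=5
  k=3: a=1, p=66, q=7
  k=4: a=9, p=641, q=68
  k=5: a=9, p=5835, q=619
  k=6: a=2, p=12311, q=1306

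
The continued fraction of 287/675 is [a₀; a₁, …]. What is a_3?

1

287 = 0·675 + 287   →  a_0 = 0
675 = 2·287 + 101   →  a_1 = 2
287 = 2·101 + 85   →  a_2 = 2
101 = 1·85 + 16   →  a_3 = 1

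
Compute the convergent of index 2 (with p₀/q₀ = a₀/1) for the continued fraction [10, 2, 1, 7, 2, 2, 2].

Using pₖ = aₖpₖ₋₁ + pₖ₋₂, qₖ = aₖqₖ₋₁ + qₖ₋₂ (with p₋₁=1, p₋₂=0, q₋₁=0, q₋₂=1):
  k=0: a=10, p=10, q=1
  k=1: a=2, p=21, q=2
  k=2: a=1, p=31, q=3

31/3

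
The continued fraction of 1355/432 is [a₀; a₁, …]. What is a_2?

3

1355 = 3·432 + 59   →  a_0 = 3
432 = 7·59 + 19   →  a_1 = 7
59 = 3·19 + 2   →  a_2 = 3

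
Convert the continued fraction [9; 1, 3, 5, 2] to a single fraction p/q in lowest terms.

Fold from the inside: start with 2/1.
  5 + 1/2 = 11/2
  3 + 2/11 = 35/11
  1 + 11/35 = 46/35
  9 + 35/46 = 449/46

449/46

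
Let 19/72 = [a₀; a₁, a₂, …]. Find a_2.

1

19 = 0·72 + 19   →  a_0 = 0
72 = 3·19 + 15   →  a_1 = 3
19 = 1·15 + 4   →  a_2 = 1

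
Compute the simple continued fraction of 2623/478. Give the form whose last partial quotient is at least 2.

2623 = 5*478 + 233
478 = 2*233 + 12
233 = 19*12 + 5
12 = 2*5 + 2
5 = 2*2 + 1
2 = 2*1 + 0  (stop)
So 2623/478 = [5; 2, 19, 2, 2, 2].

[5; 2, 19, 2, 2, 2]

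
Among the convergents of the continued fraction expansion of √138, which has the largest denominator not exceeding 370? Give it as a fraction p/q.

3301/281

√138 = [11; 1, 2, 1, 22, …] (period length 4).
Convergents:
  p_0/q_0 = 11/1
  p_1/q_1 = 12/1
  p_2/q_2 = 35/3
  p_3/q_3 = 47/4
  p_4/q_4 = 1069/91
  p_5/q_5 = 1116/95
  p_6/q_6 = 3301/281
  p_7/q_7 = 4417/376
q_6 = 281 ≤ 370 < 376 = q_7, so the answer is 3301/281.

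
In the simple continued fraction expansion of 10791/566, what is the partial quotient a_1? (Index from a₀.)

10791 = 19·566 + 37   →  a_0 = 19
566 = 15·37 + 11   →  a_1 = 15

15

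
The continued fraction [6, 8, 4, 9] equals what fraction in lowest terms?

1867/305

Using pₖ = aₖpₖ₋₁ + pₖ₋₂ and qₖ = aₖqₖ₋₁ + qₖ₋₂:
  k=0: a=6, p=6, q=1
  k=1: a=8, p=49, q=8
  k=2: a=4, p=202, q=33
  k=3: a=9, p=1867, q=305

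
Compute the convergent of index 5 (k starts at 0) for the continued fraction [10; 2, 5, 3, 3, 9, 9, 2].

Using pₖ = aₖpₖ₋₁ + pₖ₋₂, qₖ = aₖqₖ₋₁ + qₖ₋₂ (with p₋₁=1, p₋₂=0, q₋₁=0, q₋₂=1):
  k=0: a=10, p=10, q=1
  k=1: a=2, p=21, q=2
  k=2: a=5, p=115, q=11
  k=3: a=3, p=366, q=35
  k=4: a=3, p=1213, q=116
  k=5: a=9, p=11283, q=1079

11283/1079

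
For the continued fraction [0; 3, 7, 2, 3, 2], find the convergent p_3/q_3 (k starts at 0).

Using pₖ = aₖpₖ₋₁ + pₖ₋₂, qₖ = aₖqₖ₋₁ + qₖ₋₂ (with p₋₁=1, p₋₂=0, q₋₁=0, q₋₂=1):
  k=0: a=0, p=0, q=1
  k=1: a=3, p=1, q=3
  k=2: a=7, p=7, q=22
  k=3: a=2, p=15, q=47

15/47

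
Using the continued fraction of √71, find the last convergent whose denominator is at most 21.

√71 = [8; 2, 2, 1, 7, 1, 2, 2, 16, …] (period length 8).
Convergents:
  p_0/q_0 = 8/1
  p_1/q_1 = 17/2
  p_2/q_2 = 42/5
  p_3/q_3 = 59/7
  p_4/q_4 = 455/54
q_3 = 7 ≤ 21 < 54 = q_4, so the answer is 59/7.

59/7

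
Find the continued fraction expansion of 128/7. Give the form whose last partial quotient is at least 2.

128 = 18×7 + 2
7 = 3×2 + 1
2 = 2×1 + 0  (stop)
So 128/7 = [18; 3, 2].

[18; 3, 2]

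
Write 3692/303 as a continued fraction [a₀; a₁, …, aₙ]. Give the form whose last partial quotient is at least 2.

3692 = 12·303 + 56
303 = 5·56 + 23
56 = 2·23 + 10
23 = 2·10 + 3
10 = 3·3 + 1
3 = 3·1 + 0  (stop)
So 3692/303 = [12; 5, 2, 2, 3, 3].

[12; 5, 2, 2, 3, 3]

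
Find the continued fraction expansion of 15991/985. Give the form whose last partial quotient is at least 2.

[16; 4, 3, 1, 3, 1, 2, 4]

15991 = 16×985 + 231
985 = 4×231 + 61
231 = 3×61 + 48
61 = 1×48 + 13
48 = 3×13 + 9
13 = 1×9 + 4
9 = 2×4 + 1
4 = 4×1 + 0  (stop)
So 15991/985 = [16; 4, 3, 1, 3, 1, 2, 4].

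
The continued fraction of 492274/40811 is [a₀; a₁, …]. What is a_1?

16

492274 = 12·40811 + 2542   →  a_0 = 12
40811 = 16·2542 + 139   →  a_1 = 16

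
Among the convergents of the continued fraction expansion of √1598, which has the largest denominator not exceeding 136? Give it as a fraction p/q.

√1598 = [39; 1, 38, 1, 78, …] (period length 4).
Convergents:
  p_0/q_0 = 39/1
  p_1/q_1 = 40/1
  p_2/q_2 = 1559/39
  p_3/q_3 = 1599/40
  p_4/q_4 = 126281/3159
q_3 = 40 ≤ 136 < 3159 = q_4, so the answer is 1599/40.

1599/40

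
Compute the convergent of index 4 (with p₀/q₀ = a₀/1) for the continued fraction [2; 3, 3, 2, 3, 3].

182/79

Using pₖ = aₖpₖ₋₁ + pₖ₋₂, qₖ = aₖqₖ₋₁ + qₖ₋₂ (with p₋₁=1, p₋₂=0, q₋₁=0, q₋₂=1):
  k=0: a=2, p=2, q=1
  k=1: a=3, p=7, q=3
  k=2: a=3, p=23, q=10
  k=3: a=2, p=53, q=23
  k=4: a=3, p=182, q=79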